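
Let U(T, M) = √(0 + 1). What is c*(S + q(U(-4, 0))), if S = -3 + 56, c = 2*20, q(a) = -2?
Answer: 2040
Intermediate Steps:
U(T, M) = 1 (U(T, M) = √1 = 1)
c = 40
S = 53
c*(S + q(U(-4, 0))) = 40*(53 - 2) = 40*51 = 2040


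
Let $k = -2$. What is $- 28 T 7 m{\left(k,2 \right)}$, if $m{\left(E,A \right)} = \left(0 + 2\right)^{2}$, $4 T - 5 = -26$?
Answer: $4116$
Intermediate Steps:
$T = - \frac{21}{4}$ ($T = \frac{5}{4} + \frac{1}{4} \left(-26\right) = \frac{5}{4} - \frac{13}{2} = - \frac{21}{4} \approx -5.25$)
$m{\left(E,A \right)} = 4$ ($m{\left(E,A \right)} = 2^{2} = 4$)
$- 28 T 7 m{\left(k,2 \right)} = \left(-28\right) \left(- \frac{21}{4}\right) 7 \cdot 4 = 147 \cdot 28 = 4116$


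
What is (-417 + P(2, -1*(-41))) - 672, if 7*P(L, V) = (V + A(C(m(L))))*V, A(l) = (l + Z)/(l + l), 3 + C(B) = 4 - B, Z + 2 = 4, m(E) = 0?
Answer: -11761/14 ≈ -840.07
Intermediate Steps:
Z = 2 (Z = -2 + 4 = 2)
C(B) = 1 - B (C(B) = -3 + (4 - B) = 1 - B)
A(l) = (2 + l)/(2*l) (A(l) = (l + 2)/(l + l) = (2 + l)/((2*l)) = (2 + l)*(1/(2*l)) = (2 + l)/(2*l))
P(L, V) = V*(3/2 + V)/7 (P(L, V) = ((V + (2 + (1 - 1*0))/(2*(1 - 1*0)))*V)/7 = ((V + (2 + (1 + 0))/(2*(1 + 0)))*V)/7 = ((V + (½)*(2 + 1)/1)*V)/7 = ((V + (½)*1*3)*V)/7 = ((V + 3/2)*V)/7 = ((3/2 + V)*V)/7 = (V*(3/2 + V))/7 = V*(3/2 + V)/7)
(-417 + P(2, -1*(-41))) - 672 = (-417 + (-1*(-41))*(3 + 2*(-1*(-41)))/14) - 672 = (-417 + (1/14)*41*(3 + 2*41)) - 672 = (-417 + (1/14)*41*(3 + 82)) - 672 = (-417 + (1/14)*41*85) - 672 = (-417 + 3485/14) - 672 = -2353/14 - 672 = -11761/14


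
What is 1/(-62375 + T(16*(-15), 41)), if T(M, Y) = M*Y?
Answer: -1/72215 ≈ -1.3848e-5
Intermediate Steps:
1/(-62375 + T(16*(-15), 41)) = 1/(-62375 + (16*(-15))*41) = 1/(-62375 - 240*41) = 1/(-62375 - 9840) = 1/(-72215) = -1/72215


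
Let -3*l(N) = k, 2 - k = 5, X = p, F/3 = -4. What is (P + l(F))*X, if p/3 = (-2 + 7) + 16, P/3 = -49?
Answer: -9198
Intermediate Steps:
F = -12 (F = 3*(-4) = -12)
P = -147 (P = 3*(-49) = -147)
p = 63 (p = 3*((-2 + 7) + 16) = 3*(5 + 16) = 3*21 = 63)
X = 63
k = -3 (k = 2 - 1*5 = 2 - 5 = -3)
l(N) = 1 (l(N) = -⅓*(-3) = 1)
(P + l(F))*X = (-147 + 1)*63 = -146*63 = -9198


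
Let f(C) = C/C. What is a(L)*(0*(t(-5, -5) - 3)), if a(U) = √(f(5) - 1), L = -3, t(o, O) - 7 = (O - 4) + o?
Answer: 0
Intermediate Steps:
t(o, O) = 3 + O + o (t(o, O) = 7 + ((O - 4) + o) = 7 + ((-4 + O) + o) = 7 + (-4 + O + o) = 3 + O + o)
f(C) = 1
a(U) = 0 (a(U) = √(1 - 1) = √0 = 0)
a(L)*(0*(t(-5, -5) - 3)) = 0*(0*((3 - 5 - 5) - 3)) = 0*(0*(-7 - 3)) = 0*(0*(-10)) = 0*0 = 0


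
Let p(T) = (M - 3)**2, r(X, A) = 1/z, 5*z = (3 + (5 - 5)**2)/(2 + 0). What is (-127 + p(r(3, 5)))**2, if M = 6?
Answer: 13924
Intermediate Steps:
z = 3/10 (z = ((3 + (5 - 5)**2)/(2 + 0))/5 = ((3 + 0**2)/2)/5 = ((3 + 0)*(1/2))/5 = (3*(1/2))/5 = (1/5)*(3/2) = 3/10 ≈ 0.30000)
r(X, A) = 10/3 (r(X, A) = 1/(3/10) = 1*(10/3) = 10/3)
p(T) = 9 (p(T) = (6 - 3)**2 = 3**2 = 9)
(-127 + p(r(3, 5)))**2 = (-127 + 9)**2 = (-118)**2 = 13924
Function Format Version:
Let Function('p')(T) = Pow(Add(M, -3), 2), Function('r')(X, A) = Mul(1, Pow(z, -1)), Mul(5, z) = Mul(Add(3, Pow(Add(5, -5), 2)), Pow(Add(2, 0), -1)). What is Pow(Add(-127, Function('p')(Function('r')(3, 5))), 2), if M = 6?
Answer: 13924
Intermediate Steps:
z = Rational(3, 10) (z = Mul(Rational(1, 5), Mul(Add(3, Pow(Add(5, -5), 2)), Pow(Add(2, 0), -1))) = Mul(Rational(1, 5), Mul(Add(3, Pow(0, 2)), Pow(2, -1))) = Mul(Rational(1, 5), Mul(Add(3, 0), Rational(1, 2))) = Mul(Rational(1, 5), Mul(3, Rational(1, 2))) = Mul(Rational(1, 5), Rational(3, 2)) = Rational(3, 10) ≈ 0.30000)
Function('r')(X, A) = Rational(10, 3) (Function('r')(X, A) = Mul(1, Pow(Rational(3, 10), -1)) = Mul(1, Rational(10, 3)) = Rational(10, 3))
Function('p')(T) = 9 (Function('p')(T) = Pow(Add(6, -3), 2) = Pow(3, 2) = 9)
Pow(Add(-127, Function('p')(Function('r')(3, 5))), 2) = Pow(Add(-127, 9), 2) = Pow(-118, 2) = 13924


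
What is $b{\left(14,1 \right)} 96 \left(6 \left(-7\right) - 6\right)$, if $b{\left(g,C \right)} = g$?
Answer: $-64512$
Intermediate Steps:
$b{\left(14,1 \right)} 96 \left(6 \left(-7\right) - 6\right) = 14 \cdot 96 \left(6 \left(-7\right) - 6\right) = 1344 \left(-42 - 6\right) = 1344 \left(-48\right) = -64512$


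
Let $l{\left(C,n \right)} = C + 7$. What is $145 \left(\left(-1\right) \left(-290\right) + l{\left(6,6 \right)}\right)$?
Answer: $43935$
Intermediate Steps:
$l{\left(C,n \right)} = 7 + C$
$145 \left(\left(-1\right) \left(-290\right) + l{\left(6,6 \right)}\right) = 145 \left(\left(-1\right) \left(-290\right) + \left(7 + 6\right)\right) = 145 \left(290 + 13\right) = 145 \cdot 303 = 43935$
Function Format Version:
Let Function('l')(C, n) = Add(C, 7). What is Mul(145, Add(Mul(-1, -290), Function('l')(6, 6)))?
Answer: 43935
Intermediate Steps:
Function('l')(C, n) = Add(7, C)
Mul(145, Add(Mul(-1, -290), Function('l')(6, 6))) = Mul(145, Add(Mul(-1, -290), Add(7, 6))) = Mul(145, Add(290, 13)) = Mul(145, 303) = 43935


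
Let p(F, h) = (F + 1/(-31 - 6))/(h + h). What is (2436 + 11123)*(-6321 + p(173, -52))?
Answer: -3171972643/37 ≈ -8.5729e+7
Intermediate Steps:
p(F, h) = (-1/37 + F)/(2*h) (p(F, h) = (F + 1/(-37))/((2*h)) = (F - 1/37)*(1/(2*h)) = (-1/37 + F)*(1/(2*h)) = (-1/37 + F)/(2*h))
(2436 + 11123)*(-6321 + p(173, -52)) = (2436 + 11123)*(-6321 + (1/74)*(-1 + 37*173)/(-52)) = 13559*(-6321 + (1/74)*(-1/52)*(-1 + 6401)) = 13559*(-6321 + (1/74)*(-1/52)*6400) = 13559*(-6321 - 800/481) = 13559*(-3041201/481) = -3171972643/37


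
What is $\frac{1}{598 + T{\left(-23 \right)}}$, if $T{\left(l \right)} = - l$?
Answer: $\frac{1}{621} \approx 0.0016103$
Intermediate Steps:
$\frac{1}{598 + T{\left(-23 \right)}} = \frac{1}{598 - -23} = \frac{1}{598 + 23} = \frac{1}{621}$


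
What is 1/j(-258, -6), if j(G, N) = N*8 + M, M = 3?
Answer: -1/45 ≈ -0.022222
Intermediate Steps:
j(G, N) = 3 + 8*N (j(G, N) = N*8 + 3 = 8*N + 3 = 3 + 8*N)
1/j(-258, -6) = 1/(3 + 8*(-6)) = 1/(3 - 48) = 1/(-45) = -1/45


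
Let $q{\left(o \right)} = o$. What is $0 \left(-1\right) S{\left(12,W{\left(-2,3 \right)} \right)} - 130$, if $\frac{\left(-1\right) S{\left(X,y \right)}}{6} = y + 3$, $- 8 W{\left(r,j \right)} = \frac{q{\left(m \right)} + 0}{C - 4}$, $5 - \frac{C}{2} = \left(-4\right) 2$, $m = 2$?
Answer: $-130$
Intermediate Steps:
$C = 26$ ($C = 10 - 2 \left(\left(-4\right) 2\right) = 10 - -16 = 10 + 16 = 26$)
$W{\left(r,j \right)} = - \frac{1}{88}$ ($W{\left(r,j \right)} = - \frac{\left(2 + 0\right) \frac{1}{26 - 4}}{8} = - \frac{2 \cdot \frac{1}{22}}{8} = \left(- \frac{1}{8}\right) \frac{1}{11} = - \frac{1}{88}$)
$S{\left(X,y \right)} = -18 - 6 y$ ($S{\left(X,y \right)} = - 6 \left(y + 3\right) = - 6 \left(3 + y\right) = -18 - 6 y$)
$0 \left(-1\right) S{\left(12,W{\left(-2,3 \right)} \right)} - 130 = 0 \left(-1\right) \left(-18 - - \frac{3}{44}\right) - 130 = 0 \left(-18 + \frac{3}{44}\right) - 130 = 0 \left(- \frac{789}{44}\right) - 130 = 0 - 130 = -130$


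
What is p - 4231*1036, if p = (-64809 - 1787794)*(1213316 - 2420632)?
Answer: 2236672860232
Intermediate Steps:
p = 2236677243548 (p = -1852603*(-1207316) = 2236677243548)
p - 4231*1036 = 2236677243548 - 4231*1036 = 2236677243548 - 1*4383316 = 2236677243548 - 4383316 = 2236672860232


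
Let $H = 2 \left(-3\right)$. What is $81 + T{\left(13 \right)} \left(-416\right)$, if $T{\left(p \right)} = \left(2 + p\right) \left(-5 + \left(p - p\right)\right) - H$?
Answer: $28785$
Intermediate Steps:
$H = -6$
$T{\left(p \right)} = -4 - 5 p$ ($T{\left(p \right)} = \left(2 + p\right) \left(-5 + \left(p - p\right)\right) - -6 = \left(2 + p\right) \left(-5 + 0\right) + 6 = \left(2 + p\right) \left(-5\right) + 6 = \left(-10 - 5 p\right) + 6 = -4 - 5 p$)
$81 + T{\left(13 \right)} \left(-416\right) = 81 + \left(-4 - 65\right) \left(-416\right) = 81 - -28704 = 81 + 28704 = 28785$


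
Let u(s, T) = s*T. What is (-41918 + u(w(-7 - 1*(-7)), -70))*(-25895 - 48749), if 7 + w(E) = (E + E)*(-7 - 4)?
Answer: 3092351632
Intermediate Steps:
w(E) = -7 - 22*E (w(E) = -7 + (E + E)*(-7 - 4) = -7 + (2*E)*(-11) = -7 - 22*E)
u(s, T) = T*s
(-41918 + u(w(-7 - 1*(-7)), -70))*(-25895 - 48749) = (-41918 - 70*(-7 - 22*(-7 - 1*(-7))))*(-25895 - 48749) = (-41918 - 70*(-7 - 22*(-7 + 7)))*(-74644) = (-41918 - 70*(-7 - 22*0))*(-74644) = (-41918 - 70*(-7 + 0))*(-74644) = (-41918 - 70*(-7))*(-74644) = (-41918 + 490)*(-74644) = -41428*(-74644) = 3092351632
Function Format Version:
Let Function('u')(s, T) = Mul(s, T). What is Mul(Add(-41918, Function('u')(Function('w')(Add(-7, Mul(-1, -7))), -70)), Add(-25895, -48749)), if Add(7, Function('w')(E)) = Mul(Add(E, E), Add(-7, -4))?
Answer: 3092351632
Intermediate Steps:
Function('w')(E) = Add(-7, Mul(-22, E)) (Function('w')(E) = Add(-7, Mul(Add(E, E), Add(-7, -4))) = Add(-7, Mul(Mul(2, E), -11)) = Add(-7, Mul(-22, E)))
Function('u')(s, T) = Mul(T, s)
Mul(Add(-41918, Function('u')(Function('w')(Add(-7, Mul(-1, -7))), -70)), Add(-25895, -48749)) = Mul(Add(-41918, Mul(-70, Add(-7, Mul(-22, Add(-7, Mul(-1, -7)))))), Add(-25895, -48749)) = Mul(Add(-41918, Mul(-70, Add(-7, Mul(-22, Add(-7, 7))))), -74644) = Mul(Add(-41918, Mul(-70, Add(-7, Mul(-22, 0)))), -74644) = Mul(Add(-41918, Mul(-70, Add(-7, 0))), -74644) = Mul(Add(-41918, Mul(-70, -7)), -74644) = Mul(Add(-41918, 490), -74644) = Mul(-41428, -74644) = 3092351632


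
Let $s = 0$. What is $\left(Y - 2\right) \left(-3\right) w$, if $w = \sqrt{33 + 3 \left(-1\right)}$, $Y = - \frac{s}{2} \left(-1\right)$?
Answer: $6 \sqrt{30} \approx 32.863$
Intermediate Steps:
$Y = 0$ ($Y = - \frac{0}{2} \left(-1\right) = \left(-1\right) 0 \left(-1\right) = 0 \left(-1\right) = 0$)
$w = \sqrt{30}$ ($w = \sqrt{33 - 3} = \sqrt{30} \approx 5.4772$)
$\left(Y - 2\right) \left(-3\right) w = \left(0 - 2\right) \left(-3\right) \sqrt{30} = \left(-2\right) \left(-3\right) \sqrt{30} = 6 \sqrt{30}$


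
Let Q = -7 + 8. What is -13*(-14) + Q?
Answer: 183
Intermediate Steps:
Q = 1
-13*(-14) + Q = -13*(-14) + 1 = 182 + 1 = 183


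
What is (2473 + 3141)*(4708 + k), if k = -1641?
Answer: 17218138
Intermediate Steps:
(2473 + 3141)*(4708 + k) = (2473 + 3141)*(4708 - 1641) = 5614*3067 = 17218138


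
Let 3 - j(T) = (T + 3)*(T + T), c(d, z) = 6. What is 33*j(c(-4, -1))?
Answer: -3465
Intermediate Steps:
j(T) = 3 - 2*T*(3 + T) (j(T) = 3 - (T + 3)*(T + T) = 3 - (3 + T)*2*T = 3 - 2*T*(3 + T))
33*j(c(-4, -1)) = 33*(3 - 6*6 - 2*6²) = 33*(3 - 36 - 2*36) = 33*(3 - 36 - 72) = 33*(-105) = -3465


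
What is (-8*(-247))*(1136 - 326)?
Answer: 1600560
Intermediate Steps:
(-8*(-247))*(1136 - 326) = 1976*810 = 1600560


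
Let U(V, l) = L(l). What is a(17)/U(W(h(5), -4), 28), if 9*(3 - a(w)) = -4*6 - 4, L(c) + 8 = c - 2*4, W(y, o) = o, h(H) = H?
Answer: 55/108 ≈ 0.50926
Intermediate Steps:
L(c) = -16 + c (L(c) = -8 + (c - 2*4) = -8 + (c - 8) = -8 + (-8 + c) = -16 + c)
U(V, l) = -16 + l
a(w) = 55/9 (a(w) = 3 - (-4*6 - 4)/9 = 3 - (-24 - 4)/9 = 3 - 1/9*(-28) = 3 + 28/9 = 55/9)
a(17)/U(W(h(5), -4), 28) = 55/(9*(-16 + 28)) = (55/9)/12 = (55/9)*(1/12) = 55/108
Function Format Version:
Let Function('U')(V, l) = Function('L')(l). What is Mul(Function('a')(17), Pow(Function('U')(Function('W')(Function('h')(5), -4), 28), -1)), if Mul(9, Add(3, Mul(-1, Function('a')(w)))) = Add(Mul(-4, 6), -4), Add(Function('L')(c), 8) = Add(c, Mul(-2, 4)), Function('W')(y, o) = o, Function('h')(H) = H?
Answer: Rational(55, 108) ≈ 0.50926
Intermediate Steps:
Function('L')(c) = Add(-16, c) (Function('L')(c) = Add(-8, Add(c, Mul(-2, 4))) = Add(-8, Add(c, -8)) = Add(-8, Add(-8, c)) = Add(-16, c))
Function('U')(V, l) = Add(-16, l)
Function('a')(w) = Rational(55, 9) (Function('a')(w) = Add(3, Mul(Rational(-1, 9), Add(Mul(-4, 6), -4))) = Add(3, Mul(Rational(-1, 9), Add(-24, -4))) = Add(3, Mul(Rational(-1, 9), -28)) = Add(3, Rational(28, 9)) = Rational(55, 9))
Mul(Function('a')(17), Pow(Function('U')(Function('W')(Function('h')(5), -4), 28), -1)) = Mul(Rational(55, 9), Pow(Add(-16, 28), -1)) = Mul(Rational(55, 9), Pow(12, -1)) = Mul(Rational(55, 9), Rational(1, 12)) = Rational(55, 108)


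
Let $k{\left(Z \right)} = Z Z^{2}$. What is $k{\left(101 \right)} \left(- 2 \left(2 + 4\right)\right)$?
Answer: $-12363612$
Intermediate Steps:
$k{\left(Z \right)} = Z^{3}$
$k{\left(101 \right)} \left(- 2 \left(2 + 4\right)\right) = 101^{3} \left(- 2 \left(2 + 4\right)\right) = 1030301 \left(\left(-2\right) 6\right) = 1030301 \left(-12\right) = -12363612$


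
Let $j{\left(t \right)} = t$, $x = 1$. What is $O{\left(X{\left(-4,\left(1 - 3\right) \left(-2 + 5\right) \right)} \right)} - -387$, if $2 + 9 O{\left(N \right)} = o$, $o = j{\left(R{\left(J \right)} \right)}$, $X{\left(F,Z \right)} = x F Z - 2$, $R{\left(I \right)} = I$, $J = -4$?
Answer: $\frac{1159}{3} \approx 386.33$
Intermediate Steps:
$X{\left(F,Z \right)} = -2 + F Z$ ($X{\left(F,Z \right)} = 1 F Z - 2 = F Z - 2 = -2 + F Z$)
$o = -4$
$O{\left(N \right)} = - \frac{2}{3}$ ($O{\left(N \right)} = - \frac{2}{9} + \frac{1}{9} \left(-4\right) = - \frac{2}{9} - \frac{4}{9} = - \frac{2}{3}$)
$O{\left(X{\left(-4,\left(1 - 3\right) \left(-2 + 5\right) \right)} \right)} - -387 = - \frac{2}{3} - -387 = - \frac{2}{3} + 387 = \frac{1159}{3}$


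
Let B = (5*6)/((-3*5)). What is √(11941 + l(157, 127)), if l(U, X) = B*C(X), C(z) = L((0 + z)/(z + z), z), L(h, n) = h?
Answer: 2*√2985 ≈ 109.27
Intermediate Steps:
B = -2 (B = 30/(-15) = 30*(-1/15) = -2)
C(z) = ½ (C(z) = (0 + z)/(z + z) = z/((2*z)) = z*(1/(2*z)) = ½)
l(U, X) = -1 (l(U, X) = -2*½ = -1)
√(11941 + l(157, 127)) = √(11941 - 1) = √11940 = 2*√2985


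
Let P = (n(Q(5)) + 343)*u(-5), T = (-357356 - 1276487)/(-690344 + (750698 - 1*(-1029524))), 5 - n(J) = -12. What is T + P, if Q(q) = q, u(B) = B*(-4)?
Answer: 7845487757/1089878 ≈ 7198.5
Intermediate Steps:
u(B) = -4*B
n(J) = 17 (n(J) = 5 - 1*(-12) = 5 + 12 = 17)
T = -1633843/1089878 (T = -1633843/(-690344 + (750698 + 1029524)) = -1633843/(-690344 + 1780222) = -1633843/1089878 ≈ -1.4991)
P = 7200 (P = (17 + 343)*(-4*(-5)) = 360*20 = 7200)
T + P = -1633843/1089878 + 7200 = 7845487757/1089878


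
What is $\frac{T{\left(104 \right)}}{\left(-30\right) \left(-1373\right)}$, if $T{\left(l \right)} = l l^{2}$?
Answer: $\frac{562432}{20595} \approx 27.309$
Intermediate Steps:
$T{\left(l \right)} = l^{3}$
$\frac{T{\left(104 \right)}}{\left(-30\right) \left(-1373\right)} = \frac{104^{3}}{\left(-30\right) \left(-1373\right)} = \frac{1124864}{41190} = 1124864 \cdot \frac{1}{41190} = \frac{562432}{20595}$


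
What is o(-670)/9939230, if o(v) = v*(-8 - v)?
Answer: -44354/993923 ≈ -0.044625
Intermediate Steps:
o(-670)/9939230 = -1*(-670)*(8 - 670)/9939230 = -1*(-670)*(-662)*(1/9939230) = -443540*1/9939230 = -44354/993923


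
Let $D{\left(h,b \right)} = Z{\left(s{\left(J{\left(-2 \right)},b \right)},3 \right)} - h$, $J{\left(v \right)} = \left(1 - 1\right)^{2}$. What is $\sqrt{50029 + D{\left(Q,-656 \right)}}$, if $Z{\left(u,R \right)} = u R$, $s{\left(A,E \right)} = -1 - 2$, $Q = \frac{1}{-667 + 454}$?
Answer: $\frac{\sqrt{2269357593}}{213} \approx 223.65$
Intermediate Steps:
$Q = - \frac{1}{213}$ ($Q = \frac{1}{-213} = - \frac{1}{213} \approx -0.0046948$)
$J{\left(v \right)} = 0$ ($J{\left(v \right)} = 0^{2} = 0$)
$s{\left(A,E \right)} = -3$
$Z{\left(u,R \right)} = R u$
$D{\left(h,b \right)} = -9 - h$ ($D{\left(h,b \right)} = 3 \left(-3\right) - h = -9 - h$)
$\sqrt{50029 + D{\left(Q,-656 \right)}} = \sqrt{50029 - \frac{1916}{213}} = \sqrt{\frac{10654261}{213}} = \frac{\sqrt{2269357593}}{213}$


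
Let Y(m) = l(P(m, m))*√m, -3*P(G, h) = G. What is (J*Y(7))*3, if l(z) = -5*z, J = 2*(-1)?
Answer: -70*√7 ≈ -185.20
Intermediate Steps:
J = -2
P(G, h) = -G/3
Y(m) = 5*m^(3/2)/3 (Y(m) = (-(-5)*m/3)*√m = (5*m/3)*√m = 5*m^(3/2)/3)
(J*Y(7))*3 = -10*7^(3/2)/3*3 = -10*7*√7/3*3 = -70*√7/3*3 = -70*√7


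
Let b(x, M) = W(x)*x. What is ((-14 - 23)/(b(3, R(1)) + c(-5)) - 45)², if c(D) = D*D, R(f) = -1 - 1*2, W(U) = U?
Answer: 2455489/1156 ≈ 2124.1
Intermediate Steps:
R(f) = -3 (R(f) = -1 - 2 = -3)
b(x, M) = x² (b(x, M) = x*x = x²)
c(D) = D²
((-14 - 23)/(b(3, R(1)) + c(-5)) - 45)² = ((-14 - 23)/(3² + (-5)²) - 45)² = (-37/(9 + 25) - 45)² = (-37/34 - 45)² = (-1567/34)² = 2455489/1156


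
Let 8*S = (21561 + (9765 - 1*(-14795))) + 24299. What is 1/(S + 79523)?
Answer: 2/176651 ≈ 1.1322e-5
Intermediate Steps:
S = 17605/2 (S = ((21561 + (9765 - 1*(-14795))) + 24299)/8 = ((21561 + (9765 + 14795)) + 24299)/8 = ((21561 + 24560) + 24299)/8 = (46121 + 24299)/8 = (⅛)*70420 = 17605/2 ≈ 8802.5)
1/(S + 79523) = 1/(17605/2 + 79523) = 1/(176651/2) = 2/176651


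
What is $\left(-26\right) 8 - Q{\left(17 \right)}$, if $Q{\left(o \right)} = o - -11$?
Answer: $-236$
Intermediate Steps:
$Q{\left(o \right)} = 11 + o$ ($Q{\left(o \right)} = o + 11 = 11 + o$)
$\left(-26\right) 8 - Q{\left(17 \right)} = \left(-26\right) 8 - \left(11 + 17\right) = -208 - 28 = -236$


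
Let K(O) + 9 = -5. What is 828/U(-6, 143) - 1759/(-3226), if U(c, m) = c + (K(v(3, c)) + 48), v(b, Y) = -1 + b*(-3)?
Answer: 680095/22582 ≈ 30.117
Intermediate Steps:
v(b, Y) = -1 - 3*b
K(O) = -14 (K(O) = -9 - 5 = -14)
U(c, m) = 34 + c (U(c, m) = c + (-14 + 48) = c + 34 = 34 + c)
828/U(-6, 143) - 1759/(-3226) = 828/(34 - 6) - 1759/(-3226) = 828/28 - 1759*(-1/3226) = 828*(1/28) + 1759/3226 = 207/7 + 1759/3226 = 680095/22582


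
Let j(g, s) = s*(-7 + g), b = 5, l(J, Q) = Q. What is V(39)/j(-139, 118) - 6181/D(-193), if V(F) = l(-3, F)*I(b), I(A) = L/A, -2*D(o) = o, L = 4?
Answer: -266223197/4156255 ≈ -64.054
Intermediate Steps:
D(o) = -o/2
I(A) = 4/A
V(F) = 4*F/5 (V(F) = F*(4/5) = F*(4*(⅕)) = F*(⅘) = 4*F/5)
V(39)/j(-139, 118) - 6181/D(-193) = ((⅘)*39)/((118*(-7 - 139))) - 6181/((-½*(-193))) = 156/(5*((118*(-146)))) - 6181/193/2 = (156/5)/(-17228) - 6181*2/193 = (156/5)*(-1/17228) - 12362/193 = -39/21535 - 12362/193 = -266223197/4156255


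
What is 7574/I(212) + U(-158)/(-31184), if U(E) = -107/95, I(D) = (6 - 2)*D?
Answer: 1402369641/157011440 ≈ 8.9316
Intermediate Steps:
I(D) = 4*D
U(E) = -107/95 (U(E) = -107*1/95 = -107/95)
7574/I(212) + U(-158)/(-31184) = 7574/((4*212)) - 107/95/(-31184) = 7574/848 - 107/95*(-1/31184) = 7574*(1/848) + 107/2962480 = 3787/424 + 107/2962480 = 1402369641/157011440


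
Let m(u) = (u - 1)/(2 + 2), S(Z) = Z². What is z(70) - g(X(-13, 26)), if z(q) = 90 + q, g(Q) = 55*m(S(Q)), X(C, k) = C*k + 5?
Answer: -1524550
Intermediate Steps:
m(u) = -¼ + u/4 (m(u) = (-1 + u)/4 = (-1 + u)*(¼) = -¼ + u/4)
X(C, k) = 5 + C*k
g(Q) = -55/4 + 55*Q²/4 (g(Q) = 55*(-¼ + Q²/4) = -55/4 + 55*Q²/4)
z(70) - g(X(-13, 26)) = (90 + 70) - (-55/4 + 55*(5 - 13*26)²/4) = 160 - (-55/4 + 55*(5 - 338)²/4) = 160 - (-55/4 + (55/4)*(-333)²) = 160 - (-55/4 + (55/4)*110889) = 160 - (-55/4 + 6098895/4) = 160 - 1*1524710 = 160 - 1524710 = -1524550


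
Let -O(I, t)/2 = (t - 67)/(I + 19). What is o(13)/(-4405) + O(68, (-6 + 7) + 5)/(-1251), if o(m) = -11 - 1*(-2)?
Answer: 442123/479426985 ≈ 0.00092219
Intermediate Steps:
o(m) = -9 (o(m) = -11 + 2 = -9)
O(I, t) = -2*(-67 + t)/(19 + I) (O(I, t) = -2*(t - 67)/(I + 19) = -2*(-67 + t)/(19 + I))
o(13)/(-4405) + O(68, (-6 + 7) + 5)/(-1251) = -9/(-4405) + (2*(67 - ((-6 + 7) + 5))/(19 + 68))/(-1251) = -9*(-1/4405) + (2*(67 - (1 + 5))/87)*(-1/1251) = 9/4405 + (2*(1/87)*(67 - 1*6))*(-1/1251) = 9/4405 + (2*(1/87)*(67 - 6))*(-1/1251) = 9/4405 + (2*(1/87)*61)*(-1/1251) = 9/4405 + (122/87)*(-1/1251) = 9/4405 - 122/108837 = 442123/479426985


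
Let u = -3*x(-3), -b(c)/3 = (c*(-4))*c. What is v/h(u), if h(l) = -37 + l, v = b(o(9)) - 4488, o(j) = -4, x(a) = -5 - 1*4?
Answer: 2148/5 ≈ 429.60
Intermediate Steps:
x(a) = -9 (x(a) = -5 - 4 = -9)
b(c) = 12*c**2 (b(c) = -3*c*(-4)*c = -3*(-4*c)*c = -(-12)*c**2 = 12*c**2)
v = -4296 (v = 12*(-4)**2 - 4488 = 12*16 - 4488 = 192 - 4488 = -4296)
u = 27 (u = -3*(-9) = 27)
v/h(u) = -4296/(-37 + 27) = -4296/(-10) = -4296*(-1/10) = 2148/5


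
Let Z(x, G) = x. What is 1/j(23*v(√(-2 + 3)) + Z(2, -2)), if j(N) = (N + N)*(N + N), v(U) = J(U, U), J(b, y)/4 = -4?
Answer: 1/535824 ≈ 1.8663e-6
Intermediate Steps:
J(b, y) = -16 (J(b, y) = 4*(-4) = -16)
v(U) = -16
j(N) = 4*N² (j(N) = (2*N)*(2*N) = 4*N²)
1/j(23*v(√(-2 + 3)) + Z(2, -2)) = 1/(4*(23*(-16) + 2)²) = 1/(4*(-368 + 2)²) = 1/(4*(-366)²) = 1/(4*133956) = 1/535824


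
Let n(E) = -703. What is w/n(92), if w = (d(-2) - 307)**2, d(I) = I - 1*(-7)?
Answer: -91204/703 ≈ -129.74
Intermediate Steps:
d(I) = 7 + I (d(I) = I + 7 = 7 + I)
w = 91204 (w = ((7 - 2) - 307)**2 = (5 - 307)**2 = (-302)**2 = 91204)
w/n(92) = 91204/(-703) = 91204*(-1/703) = -91204/703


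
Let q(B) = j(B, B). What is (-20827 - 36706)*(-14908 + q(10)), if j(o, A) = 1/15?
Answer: 12865471927/15 ≈ 8.5770e+8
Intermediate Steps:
j(o, A) = 1/15
q(B) = 1/15
(-20827 - 36706)*(-14908 + q(10)) = (-20827 - 36706)*(-14908 + 1/15) = -57533*(-223619/15) = 12865471927/15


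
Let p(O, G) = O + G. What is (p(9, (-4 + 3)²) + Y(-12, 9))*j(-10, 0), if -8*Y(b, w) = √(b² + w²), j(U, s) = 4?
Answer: 65/2 ≈ 32.500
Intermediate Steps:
Y(b, w) = -√(b² + w²)/8
p(O, G) = G + O
(p(9, (-4 + 3)²) + Y(-12, 9))*j(-10, 0) = (((-4 + 3)² + 9) - √((-12)² + 9²)/8)*4 = (((-1)² + 9) - √(144 + 81)/8)*4 = ((1 + 9) - √225/8)*4 = (10 - ⅛*15)*4 = (10 - 15/8)*4 = (65/8)*4 = 65/2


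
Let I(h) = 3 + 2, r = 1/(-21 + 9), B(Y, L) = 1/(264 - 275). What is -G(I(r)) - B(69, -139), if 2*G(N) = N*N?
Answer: -273/22 ≈ -12.409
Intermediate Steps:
B(Y, L) = -1/11 (B(Y, L) = 1/(-11) = -1/11)
r = -1/12 (r = 1/(-12) = -1/12 ≈ -0.083333)
I(h) = 5
G(N) = N²/2 (G(N) = (N*N)/2 = N²/2)
-G(I(r)) - B(69, -139) = -5²/2 - 1*(-1/11) = -25/2 + 1/11 = -273/22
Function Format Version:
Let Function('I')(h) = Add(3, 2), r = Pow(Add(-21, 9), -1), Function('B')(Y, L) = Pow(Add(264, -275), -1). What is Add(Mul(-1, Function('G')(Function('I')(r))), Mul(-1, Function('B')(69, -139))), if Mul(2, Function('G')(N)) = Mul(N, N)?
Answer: Rational(-273, 22) ≈ -12.409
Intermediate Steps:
Function('B')(Y, L) = Rational(-1, 11) (Function('B')(Y, L) = Pow(-11, -1) = Rational(-1, 11))
r = Rational(-1, 12) (r = Pow(-12, -1) = Rational(-1, 12) ≈ -0.083333)
Function('I')(h) = 5
Function('G')(N) = Mul(Rational(1, 2), Pow(N, 2)) (Function('G')(N) = Mul(Rational(1, 2), Mul(N, N)) = Mul(Rational(1, 2), Pow(N, 2)))
Add(Mul(-1, Function('G')(Function('I')(r))), Mul(-1, Function('B')(69, -139))) = Add(Mul(-1, Mul(Rational(1, 2), Pow(5, 2))), Mul(-1, Rational(-1, 11))) = Add(Mul(-1, Mul(Rational(1, 2), 25)), Rational(1, 11)) = Add(Mul(-1, Rational(25, 2)), Rational(1, 11)) = Add(Rational(-25, 2), Rational(1, 11)) = Rational(-273, 22)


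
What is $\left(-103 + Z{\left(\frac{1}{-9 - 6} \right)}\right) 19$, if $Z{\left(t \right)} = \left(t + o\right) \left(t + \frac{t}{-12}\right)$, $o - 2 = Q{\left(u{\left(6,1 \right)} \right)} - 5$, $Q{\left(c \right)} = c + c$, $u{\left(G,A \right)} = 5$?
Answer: $- \frac{1326409}{675} \approx -1965.1$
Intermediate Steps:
$Q{\left(c \right)} = 2 c$
$o = 7$ ($o = 2 + \left(2 \cdot 5 - 5\right) = 2 + \left(10 - 5\right) = 2 + 5 = 7$)
$Z{\left(t \right)} = \frac{11 t \left(7 + t\right)}{12}$ ($Z{\left(t \right)} = \left(t + 7\right) \left(t + \frac{t}{-12}\right) = \left(7 + t\right) \left(t + t \left(- \frac{1}{12}\right)\right) = \left(7 + t\right) \left(t - \frac{t}{12}\right) = \left(7 + t\right) \frac{11 t}{12} = \frac{11 t \left(7 + t\right)}{12}$)
$\left(-103 + Z{\left(\frac{1}{-9 - 6} \right)}\right) 19 = \left(-103 + \frac{11 \left(7 + \frac{1}{-9 - 6}\right)}{12 \left(-9 - 6\right)}\right) 19 = \left(-103 + \frac{11 \left(7 + \frac{1}{-15}\right)}{12 \left(-15\right)}\right) 19 = \left(-103 + \frac{11}{12} \left(- \frac{1}{15}\right) \left(7 - \frac{1}{15}\right)\right) 19 = \left(-103 + \frac{11}{12} \left(- \frac{1}{15}\right) \frac{104}{15}\right) 19 = \left(-103 - \frac{286}{675}\right) 19 = \left(- \frac{69811}{675}\right) 19 = - \frac{1326409}{675}$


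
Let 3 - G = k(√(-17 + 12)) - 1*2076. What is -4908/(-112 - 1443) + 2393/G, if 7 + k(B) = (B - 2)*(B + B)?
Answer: 1835109613/426973455 - 2393*I*√5/1098324 ≈ 4.298 - 0.0048719*I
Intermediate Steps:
k(B) = -7 + 2*B*(-2 + B) (k(B) = -7 + (B - 2)*(B + B) = -7 + (-2 + B)*(2*B) = -7 + 2*B*(-2 + B))
G = 2096 + 4*I*√5 (G = 3 - ((-7 - 4*√(-17 + 12) + 2*(√(-17 + 12))²) - 1*2076) = 3 - ((-7 - 4*I*√5 + 2*(√(-5))²) - 2076) = 3 - ((-7 - 4*I*√5 + 2*(I*√5)²) - 2076) = 3 - ((-7 - 4*I*√5 + 2*(-5)) - 2076) = 3 - ((-7 - 4*I*√5 - 10) - 2076) = 3 - ((-17 - 4*I*√5) - 2076) = 3 - (-2093 - 4*I*√5) = 3 + (2093 + 4*I*√5) = 2096 + 4*I*√5 ≈ 2096.0 + 8.9443*I)
-4908/(-112 - 1443) + 2393/G = -4908/(-112 - 1443) + 2393/(2096 + 4*I*√5) = -4908/(-1555) + 2393/(2096 + 4*I*√5) = -4908*(-1/1555) + 2393/(2096 + 4*I*√5) = 4908/1555 + 2393/(2096 + 4*I*√5)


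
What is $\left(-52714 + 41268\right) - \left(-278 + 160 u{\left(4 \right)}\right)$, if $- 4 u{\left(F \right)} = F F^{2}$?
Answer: $-8608$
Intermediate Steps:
$u{\left(F \right)} = - \frac{F^{3}}{4}$ ($u{\left(F \right)} = - \frac{F F^{2}}{4} = - \frac{F^{3}}{4}$)
$\left(-52714 + 41268\right) - \left(-278 + 160 u{\left(4 \right)}\right) = \left(-52714 + 41268\right) - \left(-278 + 160 \left(- \frac{4^{3}}{4}\right)\right) = -11446 - \left(-278 + 160 \left(\left(- \frac{1}{4}\right) 64\right)\right) = -11446 + \left(278 - -2560\right) = -11446 + \left(278 + 2560\right) = -11446 + 2838 = -8608$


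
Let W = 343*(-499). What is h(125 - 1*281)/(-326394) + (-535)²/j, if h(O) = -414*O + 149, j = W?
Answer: -104501628731/55864617858 ≈ -1.8706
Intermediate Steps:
W = -171157
j = -171157
h(O) = 149 - 414*O
h(125 - 1*281)/(-326394) + (-535)²/j = (149 - 414*(125 - 1*281))/(-326394) + (-535)²/(-171157) = (149 - 414*(125 - 281))*(-1/326394) + 286225*(-1/171157) = (149 - 414*(-156))*(-1/326394) - 286225/171157 = (149 + 64584)*(-1/326394) - 286225/171157 = 64733*(-1/326394) - 286225/171157 = -64733/326394 - 286225/171157 = -104501628731/55864617858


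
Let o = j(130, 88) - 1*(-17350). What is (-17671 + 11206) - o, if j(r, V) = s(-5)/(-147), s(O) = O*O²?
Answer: -3500930/147 ≈ -23816.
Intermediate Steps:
s(O) = O³
j(r, V) = 125/147 (j(r, V) = (-5)³/(-147) = -125*(-1/147) = 125/147)
o = 2550575/147 (o = 125/147 - 1*(-17350) = 125/147 + 17350 = 2550575/147 ≈ 17351.)
(-17671 + 11206) - o = (-17671 + 11206) - 1*2550575/147 = -6465 - 2550575/147 = -3500930/147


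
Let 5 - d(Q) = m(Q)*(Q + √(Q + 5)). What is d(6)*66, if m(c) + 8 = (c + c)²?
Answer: -53526 - 8976*√11 ≈ -83296.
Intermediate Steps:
m(c) = -8 + 4*c² (m(c) = -8 + (c + c)² = -8 + (2*c)² = -8 + 4*c²)
d(Q) = 5 - (-8 + 4*Q²)*(Q + √(5 + Q)) (d(Q) = 5 - (-8 + 4*Q²)*(Q + √(Q + 5)) = 5 - (-8 + 4*Q²)*(Q + √(5 + Q)))
d(6)*66 = (5 - 4*6*(-2 + 6²) + 4*√(5 + 6)*(2 - 1*6²))*66 = (5 - 4*6*(-2 + 36) + 4*√11*(2 - 1*36))*66 = (5 - 4*6*34 + 4*√11*(2 - 36))*66 = (5 - 816 + 4*√11*(-34))*66 = (5 - 816 - 136*√11)*66 = (-811 - 136*√11)*66 = -53526 - 8976*√11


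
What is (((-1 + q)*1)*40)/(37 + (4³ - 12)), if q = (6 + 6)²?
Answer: 5720/89 ≈ 64.270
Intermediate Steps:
q = 144 (q = 12² = 144)
(((-1 + q)*1)*40)/(37 + (4³ - 12)) = (((-1 + 144)*1)*40)/(37 + (4³ - 12)) = ((143*1)*40)/(37 + (64 - 12)) = (143*40)/(37 + 52) = 5720/89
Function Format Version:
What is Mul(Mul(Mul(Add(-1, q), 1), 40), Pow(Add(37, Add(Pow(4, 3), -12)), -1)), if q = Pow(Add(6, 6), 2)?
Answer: Rational(5720, 89) ≈ 64.270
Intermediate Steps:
q = 144 (q = Pow(12, 2) = 144)
Mul(Mul(Mul(Add(-1, q), 1), 40), Pow(Add(37, Add(Pow(4, 3), -12)), -1)) = Mul(Mul(Mul(Add(-1, 144), 1), 40), Pow(Add(37, Add(Pow(4, 3), -12)), -1)) = Mul(Mul(Mul(143, 1), 40), Pow(Add(37, Add(64, -12)), -1)) = Mul(Mul(143, 40), Pow(Add(37, 52), -1)) = Mul(5720, Pow(89, -1)) = Mul(5720, Rational(1, 89)) = Rational(5720, 89)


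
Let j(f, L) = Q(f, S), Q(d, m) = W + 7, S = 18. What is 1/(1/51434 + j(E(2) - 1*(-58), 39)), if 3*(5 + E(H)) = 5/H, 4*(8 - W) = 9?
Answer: 102868/1311569 ≈ 0.078431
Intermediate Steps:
W = 23/4 (W = 8 - ¼*9 = 8 - 9/4 = 23/4 ≈ 5.7500)
Q(d, m) = 51/4 (Q(d, m) = 23/4 + 7 = 51/4)
E(H) = -5 + 5/(3*H) (E(H) = -5 + (5/H)/3 = -5 + 5/(3*H))
j(f, L) = 51/4
1/(1/51434 + j(E(2) - 1*(-58), 39)) = 1/(1/51434 + 51/4) = 1/(1311569/102868) = 102868/1311569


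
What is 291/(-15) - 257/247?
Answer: -25244/1235 ≈ -20.440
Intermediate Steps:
291/(-15) - 257/247 = 291*(-1/15) - 257*1/247 = -97/5 - 257/247 = -25244/1235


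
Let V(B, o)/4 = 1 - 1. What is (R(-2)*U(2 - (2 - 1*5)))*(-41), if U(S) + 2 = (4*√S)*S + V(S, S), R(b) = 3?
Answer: 246 - 2460*√5 ≈ -5254.7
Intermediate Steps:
V(B, o) = 0 (V(B, o) = 4*(1 - 1) = 4*0 = 0)
U(S) = -2 + 4*S^(3/2) (U(S) = -2 + ((4*√S)*S + 0) = -2 + (4*S^(3/2) + 0) = -2 + 4*S^(3/2))
(R(-2)*U(2 - (2 - 1*5)))*(-41) = (3*(-2 + 4*(2 - (2 - 1*5))^(3/2)))*(-41) = (3*(-2 + 4*(2 - (2 - 5))^(3/2)))*(-41) = (3*(-2 + 4*(2 - 1*(-3))^(3/2)))*(-41) = (3*(-2 + 4*(2 + 3)^(3/2)))*(-41) = (3*(-2 + 4*5^(3/2)))*(-41) = (3*(-2 + 4*(5*√5)))*(-41) = (3*(-2 + 20*√5))*(-41) = (-6 + 60*√5)*(-41) = 246 - 2460*√5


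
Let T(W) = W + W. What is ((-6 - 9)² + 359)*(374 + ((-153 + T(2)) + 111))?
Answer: 196224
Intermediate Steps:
T(W) = 2*W
((-6 - 9)² + 359)*(374 + ((-153 + T(2)) + 111)) = ((-6 - 9)² + 359)*(374 + ((-153 + 2*2) + 111)) = ((-15)² + 359)*(374 + ((-153 + 4) + 111)) = (225 + 359)*(374 + (-149 + 111)) = 584*(374 - 38) = 584*336 = 196224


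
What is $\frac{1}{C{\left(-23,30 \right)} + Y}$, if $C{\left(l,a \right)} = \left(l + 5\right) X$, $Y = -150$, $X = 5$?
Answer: $- \frac{1}{240} \approx -0.0041667$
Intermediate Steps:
$C{\left(l,a \right)} = 25 + 5 l$ ($C{\left(l,a \right)} = \left(l + 5\right) 5 = \left(5 + l\right) 5 = 25 + 5 l$)
$\frac{1}{C{\left(-23,30 \right)} + Y} = \frac{1}{\left(25 + 5 \left(-23\right)\right) - 150} = \frac{1}{\left(25 - 115\right) - 150} = \frac{1}{-90 - 150} = \frac{1}{-240} = - \frac{1}{240}$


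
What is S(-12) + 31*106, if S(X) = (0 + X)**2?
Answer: 3430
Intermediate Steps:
S(X) = X**2
S(-12) + 31*106 = (-12)**2 + 31*106 = 144 + 3286 = 3430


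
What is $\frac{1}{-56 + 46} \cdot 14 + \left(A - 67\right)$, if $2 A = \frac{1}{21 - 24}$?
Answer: $- \frac{2057}{30} \approx -68.567$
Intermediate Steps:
$A = - \frac{1}{6}$ ($A = \frac{1}{2 \left(21 - 24\right)} = \frac{1}{2 \left(-3\right)} = \frac{1}{2} \left(- \frac{1}{3}\right) = - \frac{1}{6} \approx -0.16667$)
$\frac{1}{-56 + 46} \cdot 14 + \left(A - 67\right) = \frac{1}{-56 + 46} \cdot 14 - \frac{403}{6} = \frac{1}{-10} \cdot 14 - \frac{403}{6} = \left(- \frac{1}{10}\right) 14 - \frac{403}{6} = - \frac{7}{5} - \frac{403}{6} = - \frac{2057}{30}$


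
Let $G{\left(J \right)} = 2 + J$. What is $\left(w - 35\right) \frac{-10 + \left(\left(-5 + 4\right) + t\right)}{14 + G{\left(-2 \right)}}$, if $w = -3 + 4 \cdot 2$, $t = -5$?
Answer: $\frac{240}{7} \approx 34.286$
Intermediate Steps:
$w = 5$ ($w = -3 + 8 = 5$)
$\left(w - 35\right) \frac{-10 + \left(\left(-5 + 4\right) + t\right)}{14 + G{\left(-2 \right)}} = \left(5 - 35\right) \frac{-10 + \left(\left(-5 + 4\right) - 5\right)}{14 + \left(2 - 2\right)} = - 30 \frac{-10 - 6}{14 + 0} = - 30 \frac{-10 - 6}{14} = - 30 \left(\left(-16\right) \frac{1}{14}\right) = \left(-30\right) \left(- \frac{8}{7}\right) = \frac{240}{7}$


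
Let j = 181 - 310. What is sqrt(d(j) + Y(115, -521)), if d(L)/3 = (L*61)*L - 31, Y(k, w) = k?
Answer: 5*sqrt(121813) ≈ 1745.1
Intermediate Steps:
j = -129
d(L) = -93 + 183*L**2 (d(L) = 3*((L*61)*L - 31) = 3*((61*L)*L - 31) = 3*(61*L**2 - 31) = 3*(-31 + 61*L**2) = -93 + 183*L**2)
sqrt(d(j) + Y(115, -521)) = sqrt((-93 + 183*(-129)**2) + 115) = sqrt((-93 + 183*16641) + 115) = sqrt((-93 + 3045303) + 115) = sqrt(3045210 + 115) = sqrt(3045325) = 5*sqrt(121813)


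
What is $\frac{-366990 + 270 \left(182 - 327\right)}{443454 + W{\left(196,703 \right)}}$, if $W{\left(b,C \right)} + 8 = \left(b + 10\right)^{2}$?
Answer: $- \frac{203070}{242941} \approx -0.83588$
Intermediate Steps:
$W{\left(b,C \right)} = -8 + \left(10 + b\right)^{2}$ ($W{\left(b,C \right)} = -8 + \left(b + 10\right)^{2} = -8 + \left(10 + b\right)^{2}$)
$\frac{-366990 + 270 \left(182 - 327\right)}{443454 + W{\left(196,703 \right)}} = \frac{-366990 + 270 \left(182 - 327\right)}{443454 - \left(8 - \left(10 + 196\right)^{2}\right)} = \frac{-366990 + 270 \left(-145\right)}{443454 - \left(8 - 206^{2}\right)} = \frac{-366990 - 39150}{443454 + \left(-8 + 42436\right)} = - \frac{406140}{443454 + 42428} = - \frac{406140}{485882} = \left(-406140\right) \frac{1}{485882} = - \frac{203070}{242941}$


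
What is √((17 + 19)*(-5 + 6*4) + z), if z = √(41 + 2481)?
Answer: √(684 + √2522) ≈ 27.096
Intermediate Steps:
z = √2522 ≈ 50.220
√((17 + 19)*(-5 + 6*4) + z) = √((17 + 19)*(-5 + 6*4) + √2522) = √(36*(-5 + 24) + √2522) = √(36*19 + √2522) = √(684 + √2522)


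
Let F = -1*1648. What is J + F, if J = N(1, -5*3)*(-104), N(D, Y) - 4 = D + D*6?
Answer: -2792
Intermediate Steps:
N(D, Y) = 4 + 7*D (N(D, Y) = 4 + (D + D*6) = 4 + (D + 6*D) = 4 + 7*D)
F = -1648
J = -1144 (J = (4 + 7*1)*(-104) = (4 + 7)*(-104) = 11*(-104) = -1144)
J + F = -1144 - 1648 = -2792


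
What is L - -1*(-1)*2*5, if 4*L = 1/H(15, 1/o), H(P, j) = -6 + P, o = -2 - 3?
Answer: -359/36 ≈ -9.9722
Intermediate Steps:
o = -5
L = 1/36 (L = 1/(4*(-6 + 15)) = (1/4)/9 = (1/4)*(1/9) = 1/36 ≈ 0.027778)
L - -1*(-1)*2*5 = 1/36 - -1*(-1)*2*5 = 1/36 - 1*2*5 = 1/36 - 2*5 = 1/36 - 1*10 = 1/36 - 10 = -359/36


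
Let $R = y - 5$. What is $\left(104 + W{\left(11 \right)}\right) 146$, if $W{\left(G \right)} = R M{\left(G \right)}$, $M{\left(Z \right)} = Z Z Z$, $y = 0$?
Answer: $-956446$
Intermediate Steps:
$M{\left(Z \right)} = Z^{3}$ ($M{\left(Z \right)} = Z^{2} Z = Z^{3}$)
$R = -5$ ($R = 0 - 5 = -5$)
$W{\left(G \right)} = - 5 G^{3}$
$\left(104 + W{\left(11 \right)}\right) 146 = \left(104 - 5 \cdot 11^{3}\right) 146 = \left(104 - 6655\right) 146 = \left(-6551\right) 146 = -956446$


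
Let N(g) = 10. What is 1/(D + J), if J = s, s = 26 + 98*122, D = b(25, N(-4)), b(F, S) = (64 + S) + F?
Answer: 1/12081 ≈ 8.2775e-5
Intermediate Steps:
b(F, S) = 64 + F + S
D = 99 (D = 64 + 25 + 10 = 99)
s = 11982 (s = 26 + 11956 = 11982)
J = 11982
1/(D + J) = 1/(99 + 11982) = 1/12081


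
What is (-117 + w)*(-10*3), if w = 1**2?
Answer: 3480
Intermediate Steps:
w = 1
(-117 + w)*(-10*3) = (-117 + 1)*(-10*3) = -116*(-30) = 3480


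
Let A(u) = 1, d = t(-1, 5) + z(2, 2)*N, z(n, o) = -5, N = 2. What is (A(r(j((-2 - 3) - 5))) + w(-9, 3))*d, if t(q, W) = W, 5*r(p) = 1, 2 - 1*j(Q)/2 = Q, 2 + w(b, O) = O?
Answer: -10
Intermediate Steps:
w(b, O) = -2 + O
j(Q) = 4 - 2*Q
r(p) = 1/5 (r(p) = (1/5)*1 = 1/5)
d = -5 (d = 5 - 5*2 = 5 - 10 = -5)
(A(r(j((-2 - 3) - 5))) + w(-9, 3))*d = (1 + (-2 + 3))*(-5) = (1 + 1)*(-5) = 2*(-5) = -10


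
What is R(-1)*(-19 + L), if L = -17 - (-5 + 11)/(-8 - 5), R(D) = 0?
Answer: 0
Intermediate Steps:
L = -215/13 (L = -17 - 6/(-13) = -17 - 6*(-1)/13 = -17 - 1*(-6/13) = -17 + 6/13 = -215/13 ≈ -16.538)
R(-1)*(-19 + L) = 0*(-19 - 215/13) = 0*(-462/13) = 0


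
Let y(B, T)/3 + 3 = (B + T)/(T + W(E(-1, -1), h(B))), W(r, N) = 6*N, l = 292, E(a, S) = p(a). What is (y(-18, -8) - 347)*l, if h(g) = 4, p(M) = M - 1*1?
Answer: -210751/2 ≈ -1.0538e+5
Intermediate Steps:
p(M) = -1 + M (p(M) = M - 1 = -1 + M)
E(a, S) = -1 + a
y(B, T) = -9 + 3*(B + T)/(24 + T) (y(B, T) = -9 + 3*((B + T)/(T + 6*4)) = -9 + 3*((B + T)/(T + 24)) = -9 + 3*((B + T)/(24 + T)) = -9 + 3*(B + T)/(24 + T))
(y(-18, -8) - 347)*l = (3*(-72 - 18 - 2*(-8))/(24 - 8) - 347)*292 = (3*(-72 - 18 + 16)/16 - 347)*292 = (3*(1/16)*(-74) - 347)*292 = (-111/8 - 347)*292 = -2887/8*292 = -210751/2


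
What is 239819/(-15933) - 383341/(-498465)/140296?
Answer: -5590390345655669/371412280994040 ≈ -15.052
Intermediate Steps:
239819/(-15933) - 383341/(-498465)/140296 = 239819*(-1/15933) - 383341*(-1/498465)*(1/140296) = -239819/15933 + (383341/498465)*(1/140296) = -239819/15933 + 383341/69932645640 = -5590390345655669/371412280994040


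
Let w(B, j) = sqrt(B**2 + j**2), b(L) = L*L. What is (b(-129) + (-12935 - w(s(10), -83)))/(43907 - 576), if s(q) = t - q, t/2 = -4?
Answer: 3706/43331 - sqrt(7213)/43331 ≈ 0.083568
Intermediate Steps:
t = -8 (t = 2*(-4) = -8)
b(L) = L**2
s(q) = -8 - q
(b(-129) + (-12935 - w(s(10), -83)))/(43907 - 576) = ((-129)**2 + (-12935 - sqrt((-8 - 1*10)**2 + (-83)**2)))/(43907 - 576) = (16641 + (-12935 - sqrt((-8 - 10)**2 + 6889)))/43331 = (16641 + (-12935 - sqrt((-18)**2 + 6889)))*(1/43331) = (16641 + (-12935 - sqrt(324 + 6889)))*(1/43331) = (16641 + (-12935 - sqrt(7213)))*(1/43331) = (3706 - sqrt(7213))*(1/43331) = 3706/43331 - sqrt(7213)/43331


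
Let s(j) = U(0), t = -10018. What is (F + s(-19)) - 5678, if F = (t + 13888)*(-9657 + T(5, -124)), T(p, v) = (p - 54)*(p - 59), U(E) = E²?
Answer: -27138248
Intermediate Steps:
T(p, v) = (-59 + p)*(-54 + p) (T(p, v) = (-54 + p)*(-59 + p) = (-59 + p)*(-54 + p))
s(j) = 0 (s(j) = 0² = 0)
F = -27132570 (F = (-10018 + 13888)*(-9657 + (3186 + 5² - 113*5)) = 3870*(-9657 + (3186 + 25 - 565)) = 3870*(-9657 + 2646) = 3870*(-7011) = -27132570)
(F + s(-19)) - 5678 = (-27132570 + 0) - 5678 = -27132570 - 5678 = -27138248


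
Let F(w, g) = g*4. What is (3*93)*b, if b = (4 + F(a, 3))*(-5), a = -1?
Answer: -22320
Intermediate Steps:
F(w, g) = 4*g
b = -80 (b = (4 + 4*3)*(-5) = (4 + 12)*(-5) = 16*(-5) = -80)
(3*93)*b = (3*93)*(-80) = 279*(-80) = -22320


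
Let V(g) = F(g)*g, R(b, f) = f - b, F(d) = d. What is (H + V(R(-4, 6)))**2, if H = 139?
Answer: 57121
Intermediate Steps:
V(g) = g**2 (V(g) = g*g = g**2)
(H + V(R(-4, 6)))**2 = (139 + (6 - 1*(-4))**2)**2 = (139 + (6 + 4)**2)**2 = (139 + 10**2)**2 = (139 + 100)**2 = 239**2 = 57121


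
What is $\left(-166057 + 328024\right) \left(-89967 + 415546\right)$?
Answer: $52733053893$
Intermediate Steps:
$\left(-166057 + 328024\right) \left(-89967 + 415546\right) = 161967 \cdot 325579 = 52733053893$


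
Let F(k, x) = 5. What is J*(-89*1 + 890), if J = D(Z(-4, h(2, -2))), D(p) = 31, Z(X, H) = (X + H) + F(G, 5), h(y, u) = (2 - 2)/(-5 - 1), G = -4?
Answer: 24831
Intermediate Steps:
h(y, u) = 0 (h(y, u) = 0/(-6) = 0*(-⅙) = 0)
Z(X, H) = 5 + H + X (Z(X, H) = (X + H) + 5 = (H + X) + 5 = 5 + H + X)
J = 31
J*(-89*1 + 890) = 31*(-89*1 + 890) = 31*(-89 + 890) = 31*801 = 24831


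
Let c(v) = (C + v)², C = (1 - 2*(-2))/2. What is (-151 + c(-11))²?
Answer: 99225/16 ≈ 6201.6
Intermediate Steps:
C = 5/2 (C = (1 + 4)*(½) = 5*(½) = 5/2 ≈ 2.5000)
c(v) = (5/2 + v)²
(-151 + c(-11))² = (-151 + (5 + 2*(-11))²/4)² = (-151 + (5 - 22)²/4)² = (-151 + (¼)*(-17)²)² = (-151 + (¼)*289)² = (-151 + 289/4)² = (-315/4)² = 99225/16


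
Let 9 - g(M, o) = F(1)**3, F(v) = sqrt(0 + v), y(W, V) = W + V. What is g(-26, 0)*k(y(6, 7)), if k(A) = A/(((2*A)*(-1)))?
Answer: -4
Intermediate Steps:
y(W, V) = V + W
F(v) = sqrt(v)
k(A) = -1/2 (k(A) = A/((-2*A)) = A*(-1/(2*A)) = -1/2)
g(M, o) = 8 (g(M, o) = 9 - (sqrt(1))**3 = 9 - 1*1**3 = 9 - 1*1 = 9 - 1 = 8)
g(-26, 0)*k(y(6, 7)) = 8*(-1/2) = -4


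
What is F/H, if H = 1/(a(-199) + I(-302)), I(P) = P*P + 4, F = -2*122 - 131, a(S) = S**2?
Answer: -49053375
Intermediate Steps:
F = -375 (F = -244 - 131 = -375)
I(P) = 4 + P**2 (I(P) = P**2 + 4 = 4 + P**2)
H = 1/130809 (H = 1/((-199)**2 + (4 + (-302)**2)) = 1/(39601 + (4 + 91204)) = 1/(39601 + 91208) = 1/130809 ≈ 7.6447e-6)
F/H = -375/1/130809 = -375*130809 = -49053375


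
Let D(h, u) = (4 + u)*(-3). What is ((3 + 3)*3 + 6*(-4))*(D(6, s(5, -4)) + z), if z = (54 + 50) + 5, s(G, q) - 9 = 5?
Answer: -330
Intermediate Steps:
s(G, q) = 14 (s(G, q) = 9 + 5 = 14)
z = 109 (z = 104 + 5 = 109)
D(h, u) = -12 - 3*u
((3 + 3)*3 + 6*(-4))*(D(6, s(5, -4)) + z) = ((3 + 3)*3 + 6*(-4))*((-12 - 3*14) + 109) = (6*3 - 24)*((-12 - 42) + 109) = (18 - 24)*(-54 + 109) = -6*55 = -330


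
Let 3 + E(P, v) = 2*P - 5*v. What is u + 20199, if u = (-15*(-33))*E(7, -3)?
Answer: 33069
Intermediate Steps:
E(P, v) = -3 - 5*v + 2*P (E(P, v) = -3 + (2*P - 5*v) = -3 + (-5*v + 2*P) = -3 - 5*v + 2*P)
u = 12870 (u = (-15*(-33))*(-3 - 5*(-3) + 2*7) = 495*(-3 + 15 + 14) = 495*26 = 12870)
u + 20199 = 12870 + 20199 = 33069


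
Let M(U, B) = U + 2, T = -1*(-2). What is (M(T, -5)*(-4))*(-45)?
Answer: 720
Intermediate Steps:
T = 2
M(U, B) = 2 + U
(M(T, -5)*(-4))*(-45) = ((2 + 2)*(-4))*(-45) = (4*(-4))*(-45) = -16*(-45) = 720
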